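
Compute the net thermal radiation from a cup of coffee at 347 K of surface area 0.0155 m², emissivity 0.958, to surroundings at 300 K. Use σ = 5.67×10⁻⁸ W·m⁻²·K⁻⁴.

Q = εσA(T⁴ − T_s⁴). T⁴ − T_s⁴ = (347)⁴ − (300)⁴ = 1.45×10^10 − 8.10×10^9 = 6.40×10^9 K⁴.
Q = 0.958 × 5.67×10⁻⁸ × 0.0155 × 6.40×10^9 = 5.39 W.

Q ≈ 5.39 W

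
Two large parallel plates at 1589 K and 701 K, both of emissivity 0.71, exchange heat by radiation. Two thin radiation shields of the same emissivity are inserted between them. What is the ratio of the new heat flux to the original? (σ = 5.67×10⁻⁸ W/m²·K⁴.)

ratio ≈ 0.333

With N identical shields there are N+1 = 3 gaps in series, each with the same radiative resistance, so the flux falls to 1/(N+1) of its unshielded value.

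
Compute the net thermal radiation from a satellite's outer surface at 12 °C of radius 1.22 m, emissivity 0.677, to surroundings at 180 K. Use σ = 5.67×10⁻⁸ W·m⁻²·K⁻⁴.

A = 4πr² = 4π × (1.22)² = 18.7 m².
Convert: 12 °C = 285 K.
Q = εσA(T⁴ − T_s⁴). T⁴ − T_s⁴ = (285)⁴ − (180)⁴ = 6.60×10^9 − 1.05×10^9 = 5.55×10^9 K⁴.
Q = 0.677 × 5.67×10⁻⁸ × 18.7 × 5.55×10^9 = 3980 W.

Q ≈ 3980 W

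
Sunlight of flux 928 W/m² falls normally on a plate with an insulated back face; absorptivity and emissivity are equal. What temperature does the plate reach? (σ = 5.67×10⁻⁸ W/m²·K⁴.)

T ≈ 358 K

Absorbed flux αS = emitted flux εσT⁴ (one radiating face); with α = ε, T = (S/σ)^(1/4).
T = (928 / 5.67×10⁻⁸)^(1/4) = (1.64×10^10)^(1/4).
T = 358 K.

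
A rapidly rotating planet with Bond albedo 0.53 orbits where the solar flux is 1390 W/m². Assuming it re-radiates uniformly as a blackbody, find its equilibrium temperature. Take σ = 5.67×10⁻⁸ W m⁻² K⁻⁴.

Power absorbed = (1−a)S·πR²; power emitted = 4πR²σT⁴. Equating and cancelling πR²:
T = ((1−a)S / 4σ)^(1/4) = (653 / (4 × 5.67×10⁻⁸))^(1/4) = (2.88×10^9)^(1/4).
T = 232 K.

T ≈ 232 K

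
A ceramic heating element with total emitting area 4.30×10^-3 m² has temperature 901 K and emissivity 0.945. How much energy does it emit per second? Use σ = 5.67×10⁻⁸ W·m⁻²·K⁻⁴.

P ≈ 152 W

P = εσAT⁴ = 0.945 × 5.67×10⁻⁸ × 4.30×10^-3 × (901)⁴ = 0.945 × 5.67×10⁻⁸ × 4.30×10^-3 × 6.59×10^11.
P = 152 W.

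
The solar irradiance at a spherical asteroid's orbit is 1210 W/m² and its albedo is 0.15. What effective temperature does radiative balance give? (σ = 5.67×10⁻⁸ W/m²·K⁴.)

Power absorbed = (1−a)S·πR²; power emitted = 4πR²σT⁴. Equating and cancelling πR²:
T = ((1−a)S / 4σ)^(1/4) = (1030 / (4 × 5.67×10⁻⁸))^(1/4) = (4.53×10^9)^(1/4).
T = 260 K.

T ≈ 260 K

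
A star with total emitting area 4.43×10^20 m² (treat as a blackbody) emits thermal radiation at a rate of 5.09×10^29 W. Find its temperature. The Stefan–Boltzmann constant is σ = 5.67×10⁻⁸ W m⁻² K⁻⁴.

T ≈ 11900 K

From P = σAT⁴, T = (P / σA)^(1/4) = (5.09×10^29 / (5.67×10⁻⁸ × 4.43×10^20))^(1/4).
T = (2.03×10^16)^(1/4) = 11900 K.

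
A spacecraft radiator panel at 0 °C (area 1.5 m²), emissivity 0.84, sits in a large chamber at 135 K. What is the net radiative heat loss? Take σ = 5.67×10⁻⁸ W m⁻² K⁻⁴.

Q ≈ 373 W

Convert: 0 °C = 273 K.
Q = εσA(T⁴ − T_s⁴). T⁴ − T_s⁴ = (273)⁴ − (135)⁴ = 5.55×10^9 − 3.32×10^8 = 5.22×10^9 K⁴.
Q = 0.84 × 5.67×10⁻⁸ × 1.50 × 5.22×10^9 = 373 W.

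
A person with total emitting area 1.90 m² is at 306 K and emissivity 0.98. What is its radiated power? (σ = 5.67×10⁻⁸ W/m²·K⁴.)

Stefan–Boltzmann: P = εσAT⁴ = 0.98 × 5.67×10⁻⁸ × 1.90 × (306)⁴ = 0.98 × 5.67×10⁻⁸ × 1.90 × 8.77×10^9.
P = 926 W.

P ≈ 926 W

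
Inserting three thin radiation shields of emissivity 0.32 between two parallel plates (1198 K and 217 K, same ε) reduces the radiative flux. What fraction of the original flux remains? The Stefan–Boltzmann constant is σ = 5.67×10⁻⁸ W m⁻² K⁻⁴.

ratio ≈ 0.250

With N identical shields there are N+1 = 4 gaps in series, each with the same radiative resistance, so the flux falls to 1/(N+1) of its unshielded value.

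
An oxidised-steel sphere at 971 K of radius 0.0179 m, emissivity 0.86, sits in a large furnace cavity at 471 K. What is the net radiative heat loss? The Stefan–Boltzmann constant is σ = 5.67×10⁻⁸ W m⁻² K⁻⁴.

A = 4πr² = 4π × (0.0179)² = 4.03×10^-3 m².
Q = εσA(T⁴ − T_s⁴). T⁴ − T_s⁴ = (971)⁴ − (471)⁴ = 8.89×10^11 − 4.92×10^10 = 8.40×10^11 K⁴.
Q = 0.86 × 5.67×10⁻⁸ × 4.03×10^-3 × 8.40×10^11 = 165 W.

Q ≈ 165 W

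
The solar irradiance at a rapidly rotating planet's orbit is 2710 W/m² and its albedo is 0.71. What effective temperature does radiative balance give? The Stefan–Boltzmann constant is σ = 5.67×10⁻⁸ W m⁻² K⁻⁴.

Power absorbed = (1−a)S·πR²; power emitted = 4πR²σT⁴. Equating and cancelling πR²:
T = ((1−a)S / 4σ)^(1/4) = (786 / (4 × 5.67×10⁻⁸))^(1/4) = (3.47×10^9)^(1/4).
T = 243 K.

T ≈ 243 K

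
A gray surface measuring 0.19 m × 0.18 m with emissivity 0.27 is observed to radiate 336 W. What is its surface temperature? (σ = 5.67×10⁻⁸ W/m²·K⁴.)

T ≈ 895 K

A = 0.19 × 0.18 = 0.0342 m².
From P = εσAT⁴, T = (P / εσA)^(1/4) = (336 / (0.27 × 5.67×10⁻⁸ × 0.0342))^(1/4).
T = (6.42×10^11)^(1/4) = 895 K.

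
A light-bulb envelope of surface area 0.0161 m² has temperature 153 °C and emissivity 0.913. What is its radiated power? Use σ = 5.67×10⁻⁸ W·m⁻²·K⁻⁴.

P ≈ 27.4 W

153 °C = 426 K.
P = εσAT⁴ = 0.913 × 5.67×10⁻⁸ × 0.0161 × (426)⁴ = 0.913 × 5.67×10⁻⁸ × 0.0161 × 3.29×10^10.
P = 27.4 W.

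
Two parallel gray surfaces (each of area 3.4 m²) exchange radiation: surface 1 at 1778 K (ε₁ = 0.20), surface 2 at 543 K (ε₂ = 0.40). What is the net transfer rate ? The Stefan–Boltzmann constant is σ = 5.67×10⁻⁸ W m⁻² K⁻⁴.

Q ≈ 2.94×10^5 W

For two large parallel gray plates, q = σ(T₁⁴ − T₂⁴) / (1/ε₁ + 1/ε₂ − 1).
1/ε₁ + 1/ε₂ − 1 = 1/0.20 + 1/0.40 − 1 = 6.500.
T₁⁴ − T₂⁴ = 9.99×10^12 − 8.69×10^10 = 9.91×10^12 K⁴.
q = 5.67×10⁻⁸ × 9.91×10^12 / 6.500 = 86400 W/m².
Q = q·A = 86400 × 3.4 = 2.94×10^5 W.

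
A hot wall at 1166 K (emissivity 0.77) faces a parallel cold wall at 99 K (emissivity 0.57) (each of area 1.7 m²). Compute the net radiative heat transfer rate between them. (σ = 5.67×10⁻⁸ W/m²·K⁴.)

Q ≈ 86800 W

For two large parallel gray plates, q = σ(T₁⁴ − T₂⁴) / (1/ε₁ + 1/ε₂ − 1).
1/ε₁ + 1/ε₂ − 1 = 1/0.77 + 1/0.57 − 1 = 2.053.
T₁⁴ − T₂⁴ = 1.85×10^12 − 9.61×10^7 = 1.85×10^12 K⁴.
q = 5.67×10⁻⁸ × 1.85×10^12 / 2.053 = 51000 W/m².
Q = q·A = 51000 × 1.7 = 86800 W.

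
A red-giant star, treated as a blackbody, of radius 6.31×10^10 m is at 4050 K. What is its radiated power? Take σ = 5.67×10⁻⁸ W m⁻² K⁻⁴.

A = 4πr² = 4π × (6.31×10^10)² = 5.00×10^22 m².
P = σAT⁴ = 5.67×10⁻⁸ × 5.00×10^22 × (4050)⁴ = 5.67×10⁻⁸ × 5.00×10^22 × 2.69×10^14.
P = 7.63×10^29 W.

P ≈ 7.63×10^29 W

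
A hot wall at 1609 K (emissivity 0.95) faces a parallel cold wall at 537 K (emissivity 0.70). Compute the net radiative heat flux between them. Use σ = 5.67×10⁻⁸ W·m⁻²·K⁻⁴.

q ≈ 2.53×10^5 W/m²

For two large parallel gray plates, q = σ(T₁⁴ − T₂⁴) / (1/ε₁ + 1/ε₂ − 1).
1/ε₁ + 1/ε₂ − 1 = 1/0.95 + 1/0.70 − 1 = 1.481.
T₁⁴ − T₂⁴ = 6.70×10^12 − 8.32×10^10 = 6.62×10^12 K⁴.
q = 5.67×10⁻⁸ × 6.62×10^12 / 1.481 = 2.53×10^5 W/m².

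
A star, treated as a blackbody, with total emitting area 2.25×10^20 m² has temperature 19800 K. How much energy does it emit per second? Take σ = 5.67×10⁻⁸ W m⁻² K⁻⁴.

P ≈ 1.96×10^30 W

P = σAT⁴ = 5.67×10⁻⁸ × 2.25×10^20 × (19800)⁴ = 5.67×10⁻⁸ × 2.25×10^20 × 1.54×10^17.
P = 1.96×10^30 W.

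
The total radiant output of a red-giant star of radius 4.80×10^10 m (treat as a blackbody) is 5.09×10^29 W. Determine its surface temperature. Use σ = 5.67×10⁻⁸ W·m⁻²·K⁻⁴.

T ≈ 4200 K

A = 4πr² = 4π × (4.80×10^10)² = 2.90×10^22 m².
From P = σAT⁴, T = (P / σA)^(1/4) = (5.09×10^29 / (5.67×10⁻⁸ × 2.90×10^22))^(1/4).
T = (3.10×10^14)^(1/4) = 4200 K.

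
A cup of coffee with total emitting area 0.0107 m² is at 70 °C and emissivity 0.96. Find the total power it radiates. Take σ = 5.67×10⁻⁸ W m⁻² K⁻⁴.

P ≈ 8.06 W

70 °C = 343 K.
Stefan–Boltzmann: P = εσAT⁴ = 0.96 × 5.67×10⁻⁸ × 0.0107 × (343)⁴ = 0.96 × 5.67×10⁻⁸ × 0.0107 × 1.38×10^10.
P = 8.06 W.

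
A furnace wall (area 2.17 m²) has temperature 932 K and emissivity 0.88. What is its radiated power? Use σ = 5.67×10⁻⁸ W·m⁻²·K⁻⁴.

P ≈ 81700 W

P = εσAT⁴ = 0.88 × 5.67×10⁻⁸ × 2.17 × (932)⁴ = 0.88 × 5.67×10⁻⁸ × 2.17 × 7.55×10^11.
P = 81700 W.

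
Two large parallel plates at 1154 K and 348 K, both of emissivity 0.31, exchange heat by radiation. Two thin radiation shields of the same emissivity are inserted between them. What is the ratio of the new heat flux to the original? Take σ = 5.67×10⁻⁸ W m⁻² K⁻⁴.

ratio ≈ 0.333

With N identical shields there are N+1 = 3 gaps in series, each with the same radiative resistance, so the flux falls to 1/(N+1) of its unshielded value.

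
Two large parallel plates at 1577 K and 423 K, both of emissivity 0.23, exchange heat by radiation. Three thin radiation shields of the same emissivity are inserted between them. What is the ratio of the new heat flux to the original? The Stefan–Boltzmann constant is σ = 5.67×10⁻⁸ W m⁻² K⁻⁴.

ratio ≈ 0.250

With N identical shields there are N+1 = 4 gaps in series, each with the same radiative resistance, so the flux falls to 1/(N+1) of its unshielded value.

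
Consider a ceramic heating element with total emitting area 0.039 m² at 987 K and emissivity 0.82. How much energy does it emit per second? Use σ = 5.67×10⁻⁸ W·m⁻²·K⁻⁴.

Stefan–Boltzmann: P = εσAT⁴ = 0.82 × 5.67×10⁻⁸ × 0.0390 × (987)⁴ = 0.82 × 5.67×10⁻⁸ × 0.0390 × 9.49×10^11.
P = 1720 W.

P ≈ 1720 W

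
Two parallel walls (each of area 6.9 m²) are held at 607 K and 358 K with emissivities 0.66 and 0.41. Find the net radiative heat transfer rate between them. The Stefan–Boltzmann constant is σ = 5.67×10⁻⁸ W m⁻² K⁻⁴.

For two large parallel gray plates, q = σ(T₁⁴ − T₂⁴) / (1/ε₁ + 1/ε₂ − 1).
1/ε₁ + 1/ε₂ − 1 = 1/0.66 + 1/0.41 − 1 = 2.954.
T₁⁴ − T₂⁴ = 1.36×10^11 − 1.64×10^10 = 1.19×10^11 K⁴.
q = 5.67×10⁻⁸ × 1.19×10^11 / 2.954 = 2290 W/m².
Q = q·A = 2290 × 6.9 = 15800 W.

Q ≈ 15800 W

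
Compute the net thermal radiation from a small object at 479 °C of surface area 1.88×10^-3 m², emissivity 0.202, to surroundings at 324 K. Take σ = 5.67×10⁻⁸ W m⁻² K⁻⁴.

Q ≈ 6.65 W

Convert: 479 °C = 752 K.
Q = εσA(T⁴ − T_s⁴). T⁴ − T_s⁴ = (752)⁴ − (324)⁴ = 3.20×10^11 − 1.10×10^10 = 3.09×10^11 K⁴.
Q = 0.202 × 5.67×10⁻⁸ × 1.88×10^-3 × 3.09×10^11 = 6.65 W.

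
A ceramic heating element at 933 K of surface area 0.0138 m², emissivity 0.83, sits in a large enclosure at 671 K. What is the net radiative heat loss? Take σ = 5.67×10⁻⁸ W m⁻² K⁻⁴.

Q = εσA(T⁴ − T_s⁴). T⁴ − T_s⁴ = (933)⁴ − (671)⁴ = 7.58×10^11 − 2.03×10^11 = 5.55×10^11 K⁴.
Q = 0.83 × 5.67×10⁻⁸ × 0.0138 × 5.55×10^11 = 360 W.

Q ≈ 360 W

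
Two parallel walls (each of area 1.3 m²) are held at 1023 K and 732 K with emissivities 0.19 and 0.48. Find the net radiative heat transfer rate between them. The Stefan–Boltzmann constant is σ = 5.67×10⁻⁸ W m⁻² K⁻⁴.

For two large parallel gray plates, q = σ(T₁⁴ − T₂⁴) / (1/ε₁ + 1/ε₂ − 1).
1/ε₁ + 1/ε₂ − 1 = 1/0.19 + 1/0.48 − 1 = 6.346.
T₁⁴ − T₂⁴ = 1.10×10^12 − 2.87×10^11 = 8.08×10^11 K⁴.
q = 5.67×10⁻⁸ × 8.08×10^11 / 6.346 = 7220 W/m².
Q = q·A = 7220 × 1.3 = 9390 W.

Q ≈ 9390 W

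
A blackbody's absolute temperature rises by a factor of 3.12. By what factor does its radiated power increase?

P ∝ T⁴, so the power scales as (3.12)⁴ = 94.8.

factor ≈ 94.8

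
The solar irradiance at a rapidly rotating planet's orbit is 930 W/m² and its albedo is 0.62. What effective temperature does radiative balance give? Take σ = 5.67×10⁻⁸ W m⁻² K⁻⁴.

T ≈ 199 K

Power absorbed = (1−a)S·πR²; power emitted = 4πR²σT⁴. Equating and cancelling πR²:
T = ((1−a)S / 4σ)^(1/4) = (353 / (4 × 5.67×10⁻⁸))^(1/4) = (1.56×10^9)^(1/4).
T = 199 K.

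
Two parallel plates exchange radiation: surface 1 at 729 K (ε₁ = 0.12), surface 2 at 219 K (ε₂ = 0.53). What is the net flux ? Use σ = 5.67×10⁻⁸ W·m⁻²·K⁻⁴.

For two large parallel gray plates, q = σ(T₁⁴ − T₂⁴) / (1/ε₁ + 1/ε₂ − 1).
1/ε₁ + 1/ε₂ − 1 = 1/0.12 + 1/0.53 − 1 = 9.220.
T₁⁴ − T₂⁴ = 2.82×10^11 − 2.30×10^9 = 2.80×10^11 K⁴.
q = 5.67×10⁻⁸ × 2.80×10^11 / 9.220 = 1720 W/m².

q ≈ 1720 W/m²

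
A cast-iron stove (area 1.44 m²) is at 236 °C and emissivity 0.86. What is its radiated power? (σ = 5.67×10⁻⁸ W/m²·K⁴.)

236 °C = 509 K.
Stefan–Boltzmann: P = εσAT⁴ = 0.86 × 5.67×10⁻⁸ × 1.44 × (509)⁴ = 0.86 × 5.67×10⁻⁸ × 1.44 × 6.71×10^10.
P = 4710 W.

P ≈ 4710 W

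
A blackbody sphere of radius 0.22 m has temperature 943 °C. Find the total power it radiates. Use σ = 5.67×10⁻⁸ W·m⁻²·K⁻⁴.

P ≈ 75400 W

A = 4πr² = 4π × (0.22)² = 0.608 m².
943 °C = 1216 K.
P = σAT⁴ = 5.67×10⁻⁸ × 0.608 × (1216)⁴ = 5.67×10⁻⁸ × 0.608 × 2.19×10^12.
P = 75400 W.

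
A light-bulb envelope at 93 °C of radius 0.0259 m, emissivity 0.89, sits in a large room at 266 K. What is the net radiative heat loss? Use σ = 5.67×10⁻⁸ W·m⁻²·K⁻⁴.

Q ≈ 5.50 W

A = 4πr² = 4π × (0.0259)² = 8.43×10^-3 m².
Convert: 93 °C = 366 K.
Q = εσA(T⁴ − T_s⁴). T⁴ − T_s⁴ = (366)⁴ − (266)⁴ = 1.79×10^10 − 5.01×10^9 = 1.29×10^10 K⁴.
Q = 0.89 × 5.67×10⁻⁸ × 8.43×10^-3 × 1.29×10^10 = 5.50 W.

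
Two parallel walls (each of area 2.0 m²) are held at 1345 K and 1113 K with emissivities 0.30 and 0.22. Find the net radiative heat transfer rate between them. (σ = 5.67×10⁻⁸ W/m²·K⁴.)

For two large parallel gray plates, q = σ(T₁⁴ − T₂⁴) / (1/ε₁ + 1/ε₂ − 1).
1/ε₁ + 1/ε₂ − 1 = 1/0.30 + 1/0.22 − 1 = 6.879.
T₁⁴ − T₂⁴ = 3.27×10^12 − 1.53×10^12 = 1.74×10^12 K⁴.
q = 5.67×10⁻⁸ × 1.74×10^12 / 6.879 = 14300 W/m².
Q = q·A = 14300 × 2.0 = 28700 W.

Q ≈ 28700 W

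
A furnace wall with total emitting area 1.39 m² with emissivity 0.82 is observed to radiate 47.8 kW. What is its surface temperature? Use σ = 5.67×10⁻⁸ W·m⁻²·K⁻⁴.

T ≈ 927 K

From P = εσAT⁴, T = (P / εσA)^(1/4) = (47800 / (0.82 × 5.67×10⁻⁸ × 1.39))^(1/4).
T = (7.40×10^11)^(1/4) = 927 K.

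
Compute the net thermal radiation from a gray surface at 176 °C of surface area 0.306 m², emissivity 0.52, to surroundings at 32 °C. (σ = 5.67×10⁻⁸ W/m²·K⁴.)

Q ≈ 289 W

Convert: 176 °C = 449 K; 32 °C = 305 K.
Q = εσA(T⁴ − T_s⁴). T⁴ − T_s⁴ = (449)⁴ − (305)⁴ = 4.06×10^10 − 8.65×10^9 = 3.20×10^10 K⁴.
Q = 0.52 × 5.67×10⁻⁸ × 0.306 × 3.20×10^10 = 289 W.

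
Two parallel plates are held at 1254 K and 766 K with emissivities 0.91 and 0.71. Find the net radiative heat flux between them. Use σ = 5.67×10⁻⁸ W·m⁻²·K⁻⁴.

For two large parallel gray plates, q = σ(T₁⁴ − T₂⁴) / (1/ε₁ + 1/ε₂ − 1).
1/ε₁ + 1/ε₂ − 1 = 1/0.91 + 1/0.71 − 1 = 1.507.
T₁⁴ − T₂⁴ = 2.47×10^12 − 3.44×10^11 = 2.13×10^12 K⁴.
q = 5.67×10⁻⁸ × 2.13×10^12 / 1.507 = 80100 W/m².

q ≈ 80100 W/m²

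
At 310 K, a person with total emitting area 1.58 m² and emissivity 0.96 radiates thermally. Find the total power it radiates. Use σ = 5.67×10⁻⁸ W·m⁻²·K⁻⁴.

P ≈ 794 W

P = εσAT⁴ = 0.96 × 5.67×10⁻⁸ × 1.58 × (310)⁴ = 0.96 × 5.67×10⁻⁸ × 1.58 × 9.24×10^9.
P = 794 W.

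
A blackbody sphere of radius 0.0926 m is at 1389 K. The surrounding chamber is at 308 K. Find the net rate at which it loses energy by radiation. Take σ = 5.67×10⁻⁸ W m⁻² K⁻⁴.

Q ≈ 22700 W

A = 4πr² = 4π × (0.0926)² = 0.108 m².
Q = σA(T⁴ − T_s⁴). T⁴ − T_s⁴ = (1389)⁴ − (308)⁴ = 3.72×10^12 − 9.00×10^9 = 3.71×10^12 K⁴.
Q = 5.67×10⁻⁸ × 0.108 × 3.71×10^12 = 22700 W.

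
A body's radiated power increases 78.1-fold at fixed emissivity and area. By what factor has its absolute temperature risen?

factor ≈ 2.97

P ∝ T⁴ ⇒ T ∝ P^(1/4), so T scales by (78.1)^(1/4) = 2.97.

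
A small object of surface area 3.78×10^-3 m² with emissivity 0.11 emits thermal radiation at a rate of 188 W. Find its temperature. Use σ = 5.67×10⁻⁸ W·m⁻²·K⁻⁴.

T ≈ 1680 K

From P = εσAT⁴, T = (P / εσA)^(1/4) = (188 / (0.11 × 5.67×10⁻⁸ × 3.78×10^-3))^(1/4).
T = (7.97×10^12)^(1/4) = 1680 K.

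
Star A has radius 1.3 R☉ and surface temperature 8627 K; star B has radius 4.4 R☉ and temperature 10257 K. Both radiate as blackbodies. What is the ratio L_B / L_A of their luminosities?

L = 4πR²σT⁴ ∝ R²T⁴, so L_B/L_A = (4.4/1.3)² × (10257/8627)⁴ = 11.5 × 2.00 = 22.9.

L_B/L_A ≈ 22.9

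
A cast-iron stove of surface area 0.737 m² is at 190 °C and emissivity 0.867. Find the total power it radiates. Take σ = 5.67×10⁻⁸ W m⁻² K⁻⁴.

190 °C = 463 K.
Stefan–Boltzmann: P = εσAT⁴ = 0.867 × 5.67×10⁻⁸ × 0.737 × (463)⁴ = 0.867 × 5.67×10⁻⁸ × 0.737 × 4.60×10^10.
P = 1660 W.

P ≈ 1660 W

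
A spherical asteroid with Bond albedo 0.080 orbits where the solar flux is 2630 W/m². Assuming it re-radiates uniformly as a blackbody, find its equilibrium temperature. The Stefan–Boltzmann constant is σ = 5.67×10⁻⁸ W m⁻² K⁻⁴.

Power absorbed = (1−a)S·πR²; power emitted = 4πR²σT⁴. Equating and cancelling πR²:
T = ((1−a)S / 4σ)^(1/4) = (2420 / (4 × 5.67×10⁻⁸))^(1/4) = (1.07×10^10)^(1/4).
T = 321 K.

T ≈ 321 K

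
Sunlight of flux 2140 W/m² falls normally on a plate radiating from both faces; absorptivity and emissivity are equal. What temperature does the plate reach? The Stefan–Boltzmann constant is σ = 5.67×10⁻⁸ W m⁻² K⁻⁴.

T ≈ 371 K

Absorbed flux αS = emitted flux 2εσT⁴ per unit area; with α = ε this gives T = (S/2σ)^(1/4).
T = (2140 / (2 × 5.67×10⁻⁸))^(1/4) = (1.89×10^10)^(1/4).
T = 371 K.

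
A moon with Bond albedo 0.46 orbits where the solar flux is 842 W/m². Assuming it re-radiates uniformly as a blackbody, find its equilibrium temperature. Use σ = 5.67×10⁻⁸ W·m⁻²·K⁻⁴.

T ≈ 212 K

Power absorbed = (1−a)S·πR²; power emitted = 4πR²σT⁴. Equating and cancelling πR²:
T = ((1−a)S / 4σ)^(1/4) = (455 / (4 × 5.67×10⁻⁸))^(1/4) = (2.00×10^9)^(1/4).
T = 212 K.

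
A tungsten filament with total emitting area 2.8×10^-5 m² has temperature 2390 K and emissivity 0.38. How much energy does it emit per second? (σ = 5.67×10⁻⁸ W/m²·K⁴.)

P ≈ 19.7 W

P = εσAT⁴ = 0.38 × 5.67×10⁻⁸ × 2.80×10^-5 × (2390)⁴ = 0.38 × 5.67×10⁻⁸ × 2.80×10^-5 × 3.26×10^13.
P = 19.7 W.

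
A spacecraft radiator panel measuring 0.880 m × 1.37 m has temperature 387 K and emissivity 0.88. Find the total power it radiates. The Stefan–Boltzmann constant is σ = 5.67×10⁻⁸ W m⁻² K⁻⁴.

A = 0.880 × 1.37 = 1.21 m².
Stefan–Boltzmann: P = εσAT⁴ = 0.88 × 5.67×10⁻⁸ × 1.21 × (387)⁴ = 0.88 × 5.67×10⁻⁸ × 1.21 × 2.24×10^10.
P = 1350 W.

P ≈ 1350 W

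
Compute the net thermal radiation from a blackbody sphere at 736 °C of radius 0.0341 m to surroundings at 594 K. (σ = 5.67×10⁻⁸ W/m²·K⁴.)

Q ≈ 756 W

A = 4πr² = 4π × (0.0341)² = 0.0146 m².
Convert: 736 °C = 1009 K.
Q = σA(T⁴ − T_s⁴). T⁴ − T_s⁴ = (1009)⁴ − (594)⁴ = 1.04×10^12 − 1.24×10^11 = 9.12×10^11 K⁴.
Q = 5.67×10⁻⁸ × 0.0146 × 9.12×10^11 = 756 W.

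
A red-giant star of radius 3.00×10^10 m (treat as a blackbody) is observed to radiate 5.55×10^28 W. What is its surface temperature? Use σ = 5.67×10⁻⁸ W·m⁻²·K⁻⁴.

T ≈ 3050 K

A = 4πr² = 4π × (3.00×10^10)² = 1.13×10^22 m².
From P = σAT⁴, T = (P / σA)^(1/4) = (5.55×10^28 / (5.67×10⁻⁸ × 1.13×10^22))^(1/4).
T = (8.65×10^13)^(1/4) = 3050 K.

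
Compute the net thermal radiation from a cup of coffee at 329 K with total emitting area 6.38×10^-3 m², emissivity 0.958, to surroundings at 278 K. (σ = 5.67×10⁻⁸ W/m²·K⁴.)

Q ≈ 1.99 W

Q = εσA(T⁴ − T_s⁴). T⁴ − T_s⁴ = (329)⁴ − (278)⁴ = 1.17×10^10 − 5.97×10^9 = 5.74×10^9 K⁴.
Q = 0.958 × 5.67×10⁻⁸ × 6.38×10^-3 × 5.74×10^9 = 1.99 W.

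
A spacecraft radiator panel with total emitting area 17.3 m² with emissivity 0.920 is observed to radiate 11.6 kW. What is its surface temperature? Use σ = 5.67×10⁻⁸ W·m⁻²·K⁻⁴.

From P = εσAT⁴, T = (P / εσA)^(1/4) = (11600 / (0.920 × 5.67×10⁻⁸ × 17.3))^(1/4).
T = (1.29×10^10)^(1/4) = 337 K.

T ≈ 337 K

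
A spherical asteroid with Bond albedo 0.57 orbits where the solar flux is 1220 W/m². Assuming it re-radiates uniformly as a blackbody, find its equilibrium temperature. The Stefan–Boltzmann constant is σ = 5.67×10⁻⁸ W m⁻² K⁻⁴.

T ≈ 219 K

Power absorbed = (1−a)S·πR²; power emitted = 4πR²σT⁴. Equating and cancelling πR²:
T = ((1−a)S / 4σ)^(1/4) = (525 / (4 × 5.67×10⁻⁸))^(1/4) = (2.31×10^9)^(1/4).
T = 219 K.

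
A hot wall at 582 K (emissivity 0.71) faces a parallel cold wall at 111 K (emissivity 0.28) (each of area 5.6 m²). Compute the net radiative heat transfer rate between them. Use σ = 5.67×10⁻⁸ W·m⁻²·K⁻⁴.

For two large parallel gray plates, q = σ(T₁⁴ − T₂⁴) / (1/ε₁ + 1/ε₂ − 1).
1/ε₁ + 1/ε₂ − 1 = 1/0.71 + 1/0.28 − 1 = 3.980.
T₁⁴ − T₂⁴ = 1.15×10^11 − 1.52×10^8 = 1.15×10^11 K⁴.
q = 5.67×10⁻⁸ × 1.15×10^11 / 3.980 = 1630 W/m².
Q = q·A = 1630 × 5.6 = 9140 W.

Q ≈ 9140 W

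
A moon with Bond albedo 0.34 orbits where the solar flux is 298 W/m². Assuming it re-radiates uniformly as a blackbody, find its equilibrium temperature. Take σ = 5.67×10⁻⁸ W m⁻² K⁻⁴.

Power absorbed = (1−a)S·πR²; power emitted = 4πR²σT⁴. Equating and cancelling πR²:
T = ((1−a)S / 4σ)^(1/4) = (197 / (4 × 5.67×10⁻⁸))^(1/4) = (8.67×10^8)^(1/4).
T = 172 K.

T ≈ 172 K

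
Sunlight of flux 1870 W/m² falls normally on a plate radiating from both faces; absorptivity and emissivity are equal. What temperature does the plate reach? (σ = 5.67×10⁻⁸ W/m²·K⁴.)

Absorbed flux αS = emitted flux 2εσT⁴ per unit area; with α = ε this gives T = (S/2σ)^(1/4).
T = (1870 / (2 × 5.67×10⁻⁸))^(1/4) = (1.65×10^10)^(1/4).
T = 358 K.

T ≈ 358 K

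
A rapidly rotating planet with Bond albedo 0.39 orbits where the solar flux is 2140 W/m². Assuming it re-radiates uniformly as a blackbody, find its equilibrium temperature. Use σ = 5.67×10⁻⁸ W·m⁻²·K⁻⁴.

Power absorbed = (1−a)S·πR²; power emitted = 4πR²σT⁴. Equating and cancelling πR²:
T = ((1−a)S / 4σ)^(1/4) = (1310 / (4 × 5.67×10⁻⁸))^(1/4) = (5.76×10^9)^(1/4).
T = 275 K.

T ≈ 275 K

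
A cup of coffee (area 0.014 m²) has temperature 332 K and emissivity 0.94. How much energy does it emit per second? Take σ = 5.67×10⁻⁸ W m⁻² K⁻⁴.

P = εσAT⁴ = 0.94 × 5.67×10⁻⁸ × 0.0140 × (332)⁴ = 0.94 × 5.67×10⁻⁸ × 0.0140 × 1.21×10^10.
P = 9.07 W.

P ≈ 9.07 W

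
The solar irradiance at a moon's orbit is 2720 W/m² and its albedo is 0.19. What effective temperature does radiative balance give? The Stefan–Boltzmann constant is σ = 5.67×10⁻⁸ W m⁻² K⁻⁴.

T ≈ 314 K

Power absorbed = (1−a)S·πR²; power emitted = 4πR²σT⁴. Equating and cancelling πR²:
T = ((1−a)S / 4σ)^(1/4) = (2200 / (4 × 5.67×10⁻⁸))^(1/4) = (9.71×10^9)^(1/4).
T = 314 K.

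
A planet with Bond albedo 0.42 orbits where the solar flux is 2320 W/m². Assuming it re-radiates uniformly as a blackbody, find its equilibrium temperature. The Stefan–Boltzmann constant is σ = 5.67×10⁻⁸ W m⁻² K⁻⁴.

T ≈ 278 K

Power absorbed = (1−a)S·πR²; power emitted = 4πR²σT⁴. Equating and cancelling πR²:
T = ((1−a)S / 4σ)^(1/4) = (1350 / (4 × 5.67×10⁻⁸))^(1/4) = (5.93×10^9)^(1/4).
T = 278 K.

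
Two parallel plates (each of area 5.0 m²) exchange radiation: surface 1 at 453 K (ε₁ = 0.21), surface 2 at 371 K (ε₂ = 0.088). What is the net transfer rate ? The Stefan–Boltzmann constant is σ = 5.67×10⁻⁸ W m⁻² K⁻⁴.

For two large parallel gray plates, q = σ(T₁⁴ − T₂⁴) / (1/ε₁ + 1/ε₂ − 1).
1/ε₁ + 1/ε₂ − 1 = 1/0.21 + 1/0.088 − 1 = 15.13.
T₁⁴ − T₂⁴ = 4.21×10^10 − 1.89×10^10 = 2.32×10^10 K⁴.
q = 5.67×10⁻⁸ × 2.32×10^10 / 15.13 = 86.8 W/m².
Q = q·A = 86.8 × 5.0 = 434 W.

Q ≈ 434 W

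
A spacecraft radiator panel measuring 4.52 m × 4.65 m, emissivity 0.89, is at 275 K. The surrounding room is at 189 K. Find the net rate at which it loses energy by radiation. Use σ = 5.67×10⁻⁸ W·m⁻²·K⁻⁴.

Q ≈ 4710 W

A = 4.52 × 4.65 = 21.0 m².
Q = εσA(T⁴ − T_s⁴). T⁴ − T_s⁴ = (275)⁴ − (189)⁴ = 5.72×10^9 − 1.28×10^9 = 4.44×10^9 K⁴.
Q = 0.89 × 5.67×10⁻⁸ × 21.0 × 4.44×10^9 = 4710 W.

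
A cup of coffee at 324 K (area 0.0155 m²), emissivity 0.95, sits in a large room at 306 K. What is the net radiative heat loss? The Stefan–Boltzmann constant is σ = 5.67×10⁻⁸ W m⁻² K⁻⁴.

Q ≈ 1.88 W

Q = εσA(T⁴ − T_s⁴). T⁴ − T_s⁴ = (324)⁴ − (306)⁴ = 1.10×10^10 − 8.77×10^9 = 2.25×10^9 K⁴.
Q = 0.95 × 5.67×10⁻⁸ × 0.0155 × 2.25×10^9 = 1.88 W.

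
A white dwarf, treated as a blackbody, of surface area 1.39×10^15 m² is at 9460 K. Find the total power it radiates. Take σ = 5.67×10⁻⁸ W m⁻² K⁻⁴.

P ≈ 6.31×10^23 W

P = σAT⁴ = 5.67×10⁻⁸ × 1.39×10^15 × (9460)⁴ = 5.67×10⁻⁸ × 1.39×10^15 × 8.01×10^15.
P = 6.31×10^23 W.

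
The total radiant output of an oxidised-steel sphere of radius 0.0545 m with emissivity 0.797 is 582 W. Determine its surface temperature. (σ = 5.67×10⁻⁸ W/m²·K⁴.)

A = 4πr² = 4π × (0.0545)² = 0.0373 m².
From P = εσAT⁴, T = (P / εσA)^(1/4) = (582 / (0.797 × 5.67×10⁻⁸ × 0.0373))^(1/4).
T = (3.45×10^11)^(1/4) = 766 K.

T ≈ 766 K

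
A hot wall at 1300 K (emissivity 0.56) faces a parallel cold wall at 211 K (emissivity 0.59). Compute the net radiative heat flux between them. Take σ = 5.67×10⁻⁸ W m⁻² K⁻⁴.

q ≈ 65200 W/m²

For two large parallel gray plates, q = σ(T₁⁴ − T₂⁴) / (1/ε₁ + 1/ε₂ − 1).
1/ε₁ + 1/ε₂ − 1 = 1/0.56 + 1/0.59 − 1 = 2.481.
T₁⁴ − T₂⁴ = 2.86×10^12 − 1.98×10^9 = 2.85×10^12 K⁴.
q = 5.67×10⁻⁸ × 2.85×10^12 / 2.481 = 65200 W/m².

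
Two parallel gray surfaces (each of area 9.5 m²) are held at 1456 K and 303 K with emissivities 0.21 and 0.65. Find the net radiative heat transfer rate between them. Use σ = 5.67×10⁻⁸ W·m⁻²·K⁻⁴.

For two large parallel gray plates, q = σ(T₁⁴ − T₂⁴) / (1/ε₁ + 1/ε₂ − 1).
1/ε₁ + 1/ε₂ − 1 = 1/0.21 + 1/0.65 − 1 = 5.300.
T₁⁴ − T₂⁴ = 4.49×10^12 − 8.43×10^9 = 4.49×10^12 K⁴.
q = 5.67×10⁻⁸ × 4.49×10^12 / 5.300 = 48000 W/m².
Q = q·A = 48000 × 9.5 = 4.56×10^5 W.

Q ≈ 4.56×10^5 W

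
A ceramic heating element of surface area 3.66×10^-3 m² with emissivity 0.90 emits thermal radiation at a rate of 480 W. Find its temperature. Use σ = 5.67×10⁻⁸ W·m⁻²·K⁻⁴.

T ≈ 1270 K

From P = εσAT⁴, T = (P / εσA)^(1/4) = (480 / (0.90 × 5.67×10⁻⁸ × 3.66×10^-3))^(1/4).
T = (2.57×10^12)^(1/4) = 1270 K.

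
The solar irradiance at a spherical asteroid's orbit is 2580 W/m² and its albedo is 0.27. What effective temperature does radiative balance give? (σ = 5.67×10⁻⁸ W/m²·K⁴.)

T ≈ 302 K

Power absorbed = (1−a)S·πR²; power emitted = 4πR²σT⁴. Equating and cancelling πR²:
T = ((1−a)S / 4σ)^(1/4) = (1880 / (4 × 5.67×10⁻⁸))^(1/4) = (8.30×10^9)^(1/4).
T = 302 K.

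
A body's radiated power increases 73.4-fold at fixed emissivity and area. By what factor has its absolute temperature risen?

factor ≈ 2.93

P ∝ T⁴ ⇒ T ∝ P^(1/4), so T scales by (73.4)^(1/4) = 2.93.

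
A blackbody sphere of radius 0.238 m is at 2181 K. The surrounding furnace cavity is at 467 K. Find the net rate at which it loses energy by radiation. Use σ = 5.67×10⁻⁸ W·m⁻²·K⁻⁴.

A = 4πr² = 4π × (0.238)² = 0.712 m².
Q = σA(T⁴ − T_s⁴). T⁴ − T_s⁴ = (2181)⁴ − (467)⁴ = 2.26×10^13 − 4.76×10^10 = 2.26×10^13 K⁴.
Q = 5.67×10⁻⁸ × 0.712 × 2.26×10^13 = 9.11×10^5 W.

Q ≈ 9.11×10^5 W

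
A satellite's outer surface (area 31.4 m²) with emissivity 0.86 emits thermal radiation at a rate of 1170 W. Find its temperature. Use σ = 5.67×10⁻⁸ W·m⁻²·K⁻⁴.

From P = εσAT⁴, T = (P / εσA)^(1/4) = (1170 / (0.86 × 5.67×10⁻⁸ × 31.4))^(1/4).
T = (7.64×10^8)^(1/4) = 166 K.

T ≈ 166 K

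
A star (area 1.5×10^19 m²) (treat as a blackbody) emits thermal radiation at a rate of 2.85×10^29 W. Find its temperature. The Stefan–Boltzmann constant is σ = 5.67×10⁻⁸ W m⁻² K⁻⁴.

From P = σAT⁴, T = (P / σA)^(1/4) = (2.85×10^29 / (5.67×10⁻⁸ × 1.50×10^19))^(1/4).
T = (3.35×10^17)^(1/4) = 24100 K.

T ≈ 24100 K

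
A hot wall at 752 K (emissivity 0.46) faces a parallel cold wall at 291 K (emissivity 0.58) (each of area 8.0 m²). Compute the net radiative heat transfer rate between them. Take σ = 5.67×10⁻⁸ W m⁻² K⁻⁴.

Q ≈ 48900 W

For two large parallel gray plates, q = σ(T₁⁴ − T₂⁴) / (1/ε₁ + 1/ε₂ − 1).
1/ε₁ + 1/ε₂ − 1 = 1/0.46 + 1/0.58 − 1 = 2.898.
T₁⁴ − T₂⁴ = 3.20×10^11 − 7.17×10^9 = 3.13×10^11 K⁴.
q = 5.67×10⁻⁸ × 3.13×10^11 / 2.898 = 6120 W/m².
Q = q·A = 6120 × 8.0 = 48900 W.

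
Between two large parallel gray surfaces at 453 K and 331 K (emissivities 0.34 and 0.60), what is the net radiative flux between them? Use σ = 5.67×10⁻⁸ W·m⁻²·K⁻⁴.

q ≈ 473 W/m²

For two large parallel gray plates, q = σ(T₁⁴ − T₂⁴) / (1/ε₁ + 1/ε₂ − 1).
1/ε₁ + 1/ε₂ − 1 = 1/0.34 + 1/0.60 − 1 = 3.608.
T₁⁴ − T₂⁴ = 4.21×10^10 − 1.20×10^10 = 3.01×10^10 K⁴.
q = 5.67×10⁻⁸ × 3.01×10^10 / 3.608 = 473 W/m².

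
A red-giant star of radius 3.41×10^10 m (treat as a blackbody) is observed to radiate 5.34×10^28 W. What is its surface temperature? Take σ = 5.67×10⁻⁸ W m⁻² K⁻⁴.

A = 4πr² = 4π × (3.41×10^10)² = 1.46×10^22 m².
From P = σAT⁴, T = (P / σA)^(1/4) = (5.34×10^28 / (5.67×10⁻⁸ × 1.46×10^22))^(1/4).
T = (6.45×10^13)^(1/4) = 2830 K.

T ≈ 2830 K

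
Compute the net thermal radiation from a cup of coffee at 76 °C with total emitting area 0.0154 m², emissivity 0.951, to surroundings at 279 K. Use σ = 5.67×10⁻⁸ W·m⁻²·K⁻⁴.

Convert: 76 °C = 349 K.
Q = εσA(T⁴ − T_s⁴). T⁴ − T_s⁴ = (349)⁴ − (279)⁴ = 1.48×10^10 − 6.06×10^9 = 8.78×10^9 K⁴.
Q = 0.951 × 5.67×10⁻⁸ × 0.0154 × 8.78×10^9 = 7.29 W.

Q ≈ 7.29 W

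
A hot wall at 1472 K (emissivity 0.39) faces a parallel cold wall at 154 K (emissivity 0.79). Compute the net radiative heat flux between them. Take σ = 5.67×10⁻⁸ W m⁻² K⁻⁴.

q ≈ 94100 W/m²

For two large parallel gray plates, q = σ(T₁⁴ − T₂⁴) / (1/ε₁ + 1/ε₂ − 1).
1/ε₁ + 1/ε₂ − 1 = 1/0.39 + 1/0.79 − 1 = 2.830.
T₁⁴ − T₂⁴ = 4.69×10^12 − 5.62×10^8 = 4.69×10^12 K⁴.
q = 5.67×10⁻⁸ × 4.69×10^12 / 2.830 = 94100 W/m².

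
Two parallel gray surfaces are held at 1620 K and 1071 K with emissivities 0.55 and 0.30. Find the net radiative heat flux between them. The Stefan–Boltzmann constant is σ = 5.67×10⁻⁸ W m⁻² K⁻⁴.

q ≈ 76100 W/m²

For two large parallel gray plates, q = σ(T₁⁴ − T₂⁴) / (1/ε₁ + 1/ε₂ − 1).
1/ε₁ + 1/ε₂ − 1 = 1/0.55 + 1/0.30 − 1 = 4.152.
T₁⁴ − T₂⁴ = 6.89×10^12 − 1.32×10^12 = 5.57×10^12 K⁴.
q = 5.67×10⁻⁸ × 5.57×10^12 / 4.152 = 76100 W/m².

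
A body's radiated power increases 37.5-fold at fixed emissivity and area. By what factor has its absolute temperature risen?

P ∝ T⁴ ⇒ T ∝ P^(1/4), so T scales by (37.5)^(1/4) = 2.47.

factor ≈ 2.47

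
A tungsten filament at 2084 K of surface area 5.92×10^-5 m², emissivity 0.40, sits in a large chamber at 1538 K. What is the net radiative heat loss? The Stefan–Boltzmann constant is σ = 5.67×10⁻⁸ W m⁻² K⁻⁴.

Q = εσA(T⁴ − T_s⁴). T⁴ − T_s⁴ = (2084)⁴ − (1538)⁴ = 1.89×10^13 − 5.60×10^12 = 1.33×10^13 K⁴.
Q = 0.40 × 5.67×10⁻⁸ × 5.92×10^-5 × 1.33×10^13 = 17.8 W.

Q ≈ 17.8 W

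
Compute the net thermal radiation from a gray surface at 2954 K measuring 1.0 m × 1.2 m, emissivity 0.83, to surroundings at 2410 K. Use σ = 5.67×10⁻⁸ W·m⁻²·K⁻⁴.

A = 1.0 × 1.2 = 1.20 m².
Q = εσA(T⁴ − T_s⁴). T⁴ − T_s⁴ = (2954)⁴ − (2410)⁴ = 7.61×10^13 − 3.37×10^13 = 4.24×10^13 K⁴.
Q = 0.83 × 5.67×10⁻⁸ × 1.20 × 4.24×10^13 = 2.40×10^6 W.

Q ≈ 2.40×10^6 W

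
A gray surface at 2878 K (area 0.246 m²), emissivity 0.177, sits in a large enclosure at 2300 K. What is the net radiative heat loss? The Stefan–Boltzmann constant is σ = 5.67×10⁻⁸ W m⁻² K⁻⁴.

Q ≈ 1.00×10^5 W

Q = εσA(T⁴ − T_s⁴). T⁴ − T_s⁴ = (2878)⁴ − (2300)⁴ = 6.86×10^13 − 2.80×10^13 = 4.06×10^13 K⁴.
Q = 0.177 × 5.67×10⁻⁸ × 0.246 × 4.06×10^13 = 1.00×10^5 W.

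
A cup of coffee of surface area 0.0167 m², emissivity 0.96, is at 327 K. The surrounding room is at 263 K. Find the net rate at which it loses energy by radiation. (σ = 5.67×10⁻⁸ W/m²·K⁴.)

Q = εσA(T⁴ − T_s⁴). T⁴ − T_s⁴ = (327)⁴ − (263)⁴ = 1.14×10^10 − 4.78×10^9 = 6.65×10^9 K⁴.
Q = 0.96 × 5.67×10⁻⁸ × 0.0167 × 6.65×10^9 = 6.04 W.

Q ≈ 6.04 W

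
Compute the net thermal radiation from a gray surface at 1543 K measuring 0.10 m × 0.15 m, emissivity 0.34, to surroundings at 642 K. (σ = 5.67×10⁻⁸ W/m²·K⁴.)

Q ≈ 1590 W

A = 0.10 × 0.15 = 0.0150 m².
Q = εσA(T⁴ − T_s⁴). T⁴ − T_s⁴ = (1543)⁴ − (642)⁴ = 5.67×10^12 − 1.70×10^11 = 5.50×10^12 K⁴.
Q = 0.34 × 5.67×10⁻⁸ × 0.0150 × 5.50×10^12 = 1590 W.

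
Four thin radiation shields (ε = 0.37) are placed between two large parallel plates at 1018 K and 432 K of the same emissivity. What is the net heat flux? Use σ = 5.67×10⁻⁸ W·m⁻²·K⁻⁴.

Each of the 5 gaps contributes resistance (2/ε − 1) = 2/0.37 − 1 = 4.405; total = 22.03.
q = σ(T₁⁴ − T₂⁴) / 22.03 = 5.67×10⁻⁸ × 1.04×10^12 / 22.03 = 2670 W/m².

q ≈ 2670 W/m²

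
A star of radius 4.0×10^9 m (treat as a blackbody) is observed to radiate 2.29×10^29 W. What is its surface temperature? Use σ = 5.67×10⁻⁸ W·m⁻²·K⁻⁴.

A = 4πr² = 4π × (4.0×10^9)² = 2.01×10^20 m².
From P = σAT⁴, T = (P / σA)^(1/4) = (2.29×10^29 / (5.67×10⁻⁸ × 2.01×10^20))^(1/4).
T = (2.01×10^16)^(1/4) = 11900 K.

T ≈ 11900 K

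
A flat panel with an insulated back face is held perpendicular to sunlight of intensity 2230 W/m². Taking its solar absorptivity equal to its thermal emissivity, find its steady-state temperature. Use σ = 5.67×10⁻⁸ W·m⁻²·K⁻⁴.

T ≈ 445 K

Absorbed flux αS = emitted flux εσT⁴ (one radiating face); with α = ε, T = (S/σ)^(1/4).
T = (2230 / 5.67×10⁻⁸)^(1/4) = (3.93×10^10)^(1/4).
T = 445 K.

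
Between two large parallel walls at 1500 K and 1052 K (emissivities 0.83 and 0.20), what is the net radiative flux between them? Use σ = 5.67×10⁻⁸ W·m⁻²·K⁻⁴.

q ≈ 41800 W/m²

For two large parallel gray plates, q = σ(T₁⁴ − T₂⁴) / (1/ε₁ + 1/ε₂ − 1).
1/ε₁ + 1/ε₂ − 1 = 1/0.83 + 1/0.20 − 1 = 5.205.
T₁⁴ − T₂⁴ = 5.06×10^12 − 1.22×10^12 = 3.84×10^12 K⁴.
q = 5.67×10⁻⁸ × 3.84×10^12 / 5.205 = 41800 W/m².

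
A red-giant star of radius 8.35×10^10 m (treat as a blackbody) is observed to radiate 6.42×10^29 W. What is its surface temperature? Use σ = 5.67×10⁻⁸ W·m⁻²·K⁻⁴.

A = 4πr² = 4π × (8.35×10^10)² = 8.76×10^22 m².
From P = σAT⁴, T = (P / σA)^(1/4) = (6.42×10^29 / (5.67×10⁻⁸ × 8.76×10^22))^(1/4).
T = (1.29×10^14)^(1/4) = 3370 K.

T ≈ 3370 K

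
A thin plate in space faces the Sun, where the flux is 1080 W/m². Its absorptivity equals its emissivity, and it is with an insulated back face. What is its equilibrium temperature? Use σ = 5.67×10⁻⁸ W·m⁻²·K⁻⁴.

Absorbed flux αS = emitted flux εσT⁴ (one radiating face); with α = ε, T = (S/σ)^(1/4).
T = (1080 / 5.67×10⁻⁸)^(1/4) = (1.90×10^10)^(1/4).
T = 372 K.

T ≈ 372 K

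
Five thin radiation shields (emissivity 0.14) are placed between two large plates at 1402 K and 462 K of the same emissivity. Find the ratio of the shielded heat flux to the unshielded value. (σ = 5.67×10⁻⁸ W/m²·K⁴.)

ratio ≈ 0.167

With N identical shields there are N+1 = 6 gaps in series, each with the same radiative resistance, so the flux falls to 1/(N+1) of its unshielded value.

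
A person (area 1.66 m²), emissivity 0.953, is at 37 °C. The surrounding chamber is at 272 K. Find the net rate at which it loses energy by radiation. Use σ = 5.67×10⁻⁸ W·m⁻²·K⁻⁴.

Convert: 37 °C = 310 K.
Q = εσA(T⁴ − T_s⁴). T⁴ − T_s⁴ = (310)⁴ − (272)⁴ = 9.24×10^9 − 5.47×10^9 = 3.76×10^9 K⁴.
Q = 0.953 × 5.67×10⁻⁸ × 1.66 × 3.76×10^9 = 337 W.

Q ≈ 337 W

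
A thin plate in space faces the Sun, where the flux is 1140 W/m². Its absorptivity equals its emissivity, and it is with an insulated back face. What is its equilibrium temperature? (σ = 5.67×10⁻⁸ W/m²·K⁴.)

T ≈ 377 K

Absorbed flux αS = emitted flux εσT⁴ (one radiating face); with α = ε, T = (S/σ)^(1/4).
T = (1140 / 5.67×10⁻⁸)^(1/4) = (2.01×10^10)^(1/4).
T = 377 K.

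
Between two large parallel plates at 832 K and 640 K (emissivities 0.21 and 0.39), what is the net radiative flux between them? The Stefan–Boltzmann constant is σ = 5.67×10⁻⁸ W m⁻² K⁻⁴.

For two large parallel gray plates, q = σ(T₁⁴ − T₂⁴) / (1/ε₁ + 1/ε₂ − 1).
1/ε₁ + 1/ε₂ − 1 = 1/0.21 + 1/0.39 − 1 = 6.326.
T₁⁴ − T₂⁴ = 4.79×10^11 − 1.68×10^11 = 3.11×10^11 K⁴.
q = 5.67×10⁻⁸ × 3.11×10^11 / 6.326 = 2790 W/m².

q ≈ 2790 W/m²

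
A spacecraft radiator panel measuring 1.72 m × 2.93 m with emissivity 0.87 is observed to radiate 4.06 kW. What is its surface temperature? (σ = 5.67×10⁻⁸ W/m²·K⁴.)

A = 1.72 × 2.93 = 5.04 m².
From P = εσAT⁴, T = (P / εσA)^(1/4) = (4060 / (0.87 × 5.67×10⁻⁸ × 5.04))^(1/4).
T = (1.63×10^10)^(1/4) = 357 K.

T ≈ 357 K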